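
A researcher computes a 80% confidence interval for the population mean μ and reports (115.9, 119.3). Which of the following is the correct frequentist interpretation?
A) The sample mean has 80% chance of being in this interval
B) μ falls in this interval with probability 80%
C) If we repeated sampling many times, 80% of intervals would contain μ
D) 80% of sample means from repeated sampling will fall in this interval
C

A) Wrong — x̄ is observed and sits in the interval by construction.
B) Wrong — μ is fixed; the randomness lives in the interval, not in μ.
C) Correct — this is the frequentist long-run coverage interpretation.
D) Wrong — coverage applies to intervals containing μ, not to future x̄ values.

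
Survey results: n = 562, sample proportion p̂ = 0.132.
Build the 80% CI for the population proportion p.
(0.114, 0.150)

Proportion CI:
SE = √(p̂(1-p̂)/n) = √(0.132 · 0.868 / 562) = 0.01428

z* = 1.282
Margin = z* · SE = 1.282 · 0.01428 = 0.0183

CI: 0.132 ± 0.0183 = (0.114, 0.150)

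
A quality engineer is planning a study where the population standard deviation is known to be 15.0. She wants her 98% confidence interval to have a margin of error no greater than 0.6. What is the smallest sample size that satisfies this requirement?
n ≥ 3382

For margin E ≤ 0.6:
n ≥ (z* · σ / E)²
n ≥ (2.326 · 15.0 / 0.6)²
n ≥ 3381.42

Minimum n = 3382 (rounding up)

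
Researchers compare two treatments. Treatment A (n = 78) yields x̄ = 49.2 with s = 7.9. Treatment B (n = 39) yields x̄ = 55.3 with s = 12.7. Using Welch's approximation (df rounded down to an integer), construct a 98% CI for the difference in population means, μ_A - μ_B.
(-11.43, -0.77)

Difference: x̄₁ - x̄₂ = -6.10
SE = √(s₁²/n₁ + s₂²/n₂) = √(7.9²/78 + 12.7²/39) = 2.2217
df = 53.14 → 53 (Welch–Satterthwaite, rounded down)
t* = 2.399

CI: -6.10 ± 2.399 · 2.2217 = -6.10 ± 5.33 = (-11.43, -0.77)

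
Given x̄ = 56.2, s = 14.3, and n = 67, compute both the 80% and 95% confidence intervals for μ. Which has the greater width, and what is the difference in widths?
95% CI is wider by 2.46

df = 66
80% CI: t* = 1.295, (53.94, 58.46), width = 2 · t* · s/√n = 4.52
95% CI: t* = 1.997, (52.71, 59.69), width = 2 · t* · s/√n = 6.98

The 95% CI is wider by 6.98 - 4.52 = 2.46.
Higher confidence requires a wider interval.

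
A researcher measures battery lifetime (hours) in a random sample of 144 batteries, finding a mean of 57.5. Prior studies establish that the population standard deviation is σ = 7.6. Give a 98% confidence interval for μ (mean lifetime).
(56.03, 58.97)

z-interval (σ known):
z* = 2.326 for 98% confidence

Margin of error = z* · σ/√n = 2.326 · 7.6/√144 = 1.47

CI: (57.5 - 1.47, 57.5 + 1.47) = (56.03, 58.97)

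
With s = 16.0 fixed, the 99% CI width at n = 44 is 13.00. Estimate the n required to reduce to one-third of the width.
n ≈ 396

CI width ∝ 1/√n
To reduce width by factor 3, need √n to grow by 3 → need 3² = 9 times as many samples.

Current: n = 44, width = 13.00
New: n = 396, width ≈ 4.16

Width reduced by factor of 13.00/4.16 = 3.12.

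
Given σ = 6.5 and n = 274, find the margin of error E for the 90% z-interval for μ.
Margin of error = 0.65

Margin of error = z* · σ/√n
= 1.645 · 6.5/√274
= 1.645 · 6.5/16.5529
= 0.65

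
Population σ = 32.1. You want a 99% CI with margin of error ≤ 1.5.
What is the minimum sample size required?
n ≥ 3039

For margin E ≤ 1.5:
n ≥ (z* · σ / E)²
n ≥ (2.576 · 32.1 / 1.5)²
n ≥ 3038.92

Minimum n = 3039 (rounding up)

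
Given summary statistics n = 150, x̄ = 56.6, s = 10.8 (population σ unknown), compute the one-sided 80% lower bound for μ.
μ ≥ 55.86

Lower bound (one-sided):
t* = 0.844 (one-sided for 80%)
Lower bound = x̄ - t* · s/√n = 56.6 - 0.844 · 10.8/√150 = 55.86

We are 80% confident that μ ≥ 55.86.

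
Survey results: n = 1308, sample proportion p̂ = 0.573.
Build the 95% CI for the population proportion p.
(0.546, 0.600)

Proportion CI:
SE = √(p̂(1-p̂)/n) = √(0.573 · 0.427 / 1308) = 0.01368

z* = 1.960
Margin = z* · SE = 1.960 · 0.01368 = 0.0268

CI: 0.573 ± 0.0268 = (0.546, 0.600)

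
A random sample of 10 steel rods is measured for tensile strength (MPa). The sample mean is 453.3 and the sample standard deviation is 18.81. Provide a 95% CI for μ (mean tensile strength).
(439.85, 466.75)

t-interval (σ unknown):
df = n - 1 = 9
t* = 2.262 for 95% confidence

Margin of error = t* · s/√n = 2.262 · 18.81/√10 = 13.45

CI: (439.85, 466.75)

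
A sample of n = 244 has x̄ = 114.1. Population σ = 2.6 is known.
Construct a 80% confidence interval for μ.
(113.89, 114.31)

z-interval (σ known):
z* = 1.282 for 80% confidence

Margin of error = z* · σ/√n = 1.282 · 2.6/√244 = 0.21

CI: (114.1 - 0.21, 114.1 + 0.21) = (113.89, 114.31)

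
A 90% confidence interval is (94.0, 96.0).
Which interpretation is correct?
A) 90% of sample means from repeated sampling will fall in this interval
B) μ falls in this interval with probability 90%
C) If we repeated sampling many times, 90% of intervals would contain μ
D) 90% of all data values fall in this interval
C

A) Wrong — coverage applies to intervals containing μ, not to future x̄ values.
B) Wrong — μ is fixed; the randomness lives in the interval, not in μ.
C) Correct — this is the frequentist long-run coverage interpretation.
D) Wrong — a CI is about the parameter μ, not individual data values.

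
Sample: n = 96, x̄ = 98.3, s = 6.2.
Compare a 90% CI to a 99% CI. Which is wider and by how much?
99% CI is wider by 1.23

df = 95
90% CI: t* = 1.661, (97.25, 99.35), width = 2 · t* · s/√n = 2.10
99% CI: t* = 2.629, (96.64, 99.96), width = 2 · t* · s/√n = 3.33

The 99% CI is wider by 3.33 - 2.10 = 1.23.
Higher confidence requires a wider interval.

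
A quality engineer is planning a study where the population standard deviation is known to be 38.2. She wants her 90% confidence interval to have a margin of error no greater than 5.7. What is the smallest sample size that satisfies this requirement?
n ≥ 122

For margin E ≤ 5.7:
n ≥ (z* · σ / E)²
n ≥ (1.645 · 38.2 / 5.7)²
n ≥ 121.54

Minimum n = 122 (rounding up)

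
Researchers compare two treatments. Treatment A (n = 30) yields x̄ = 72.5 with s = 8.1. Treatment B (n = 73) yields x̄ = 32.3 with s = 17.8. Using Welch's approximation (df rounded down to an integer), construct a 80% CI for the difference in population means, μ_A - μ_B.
(36.90, 43.50)

Difference: x̄₁ - x̄₂ = 40.20
SE = √(s₁²/n₁ + s₂²/n₂) = √(8.1²/30 + 17.8²/73) = 2.5549
df = 99.88 → 99 (Welch–Satterthwaite, rounded down)
t* = 1.290

CI: 40.20 ± 1.290 · 2.5549 = 40.20 ± 3.30 = (36.90, 43.50)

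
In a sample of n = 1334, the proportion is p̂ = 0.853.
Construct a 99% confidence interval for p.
(0.828, 0.878)

Proportion CI:
SE = √(p̂(1-p̂)/n) = √(0.853 · 0.147 / 1334) = 0.00970

z* = 2.576
Margin = z* · SE = 2.576 · 0.00970 = 0.0250

CI: 0.853 ± 0.0250 = (0.828, 0.878)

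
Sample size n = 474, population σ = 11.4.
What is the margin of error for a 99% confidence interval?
Margin of error = 1.35

Margin of error = z* · σ/√n
= 2.576 · 11.4/√474
= 2.576 · 11.4/21.7715
= 1.35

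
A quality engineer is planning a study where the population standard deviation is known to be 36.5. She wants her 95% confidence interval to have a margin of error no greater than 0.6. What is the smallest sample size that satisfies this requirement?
n ≥ 14217

For margin E ≤ 0.6:
n ≥ (z* · σ / E)²
n ≥ (1.960 · 36.5 / 0.6)²
n ≥ 14216.59

Minimum n = 14217 (rounding up)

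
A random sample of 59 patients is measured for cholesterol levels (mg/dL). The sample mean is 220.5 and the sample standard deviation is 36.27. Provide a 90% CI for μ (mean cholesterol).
(212.60, 228.40)

t-interval (σ unknown):
df = n - 1 = 58
t* = 1.672 for 90% confidence

Margin of error = t* · s/√n = 1.672 · 36.27/√59 = 7.90

CI: (212.60, 228.40)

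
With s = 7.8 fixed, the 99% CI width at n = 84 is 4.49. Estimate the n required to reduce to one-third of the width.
n ≈ 756

CI width ∝ 1/√n
To reduce width by factor 3, need √n to grow by 3 → need 3² = 9 times as many samples.

Current: n = 84, width = 4.49
New: n = 756, width ≈ 1.46

Width reduced by factor of 4.49/1.46 = 3.08.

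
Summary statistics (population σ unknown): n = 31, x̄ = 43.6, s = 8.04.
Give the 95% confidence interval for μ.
(40.65, 46.55)

t-interval (σ unknown):
df = n - 1 = 30
t* = 2.042 for 95% confidence

Margin of error = t* · s/√n = 2.042 · 8.04/√31 = 2.95

CI: (40.65, 46.55)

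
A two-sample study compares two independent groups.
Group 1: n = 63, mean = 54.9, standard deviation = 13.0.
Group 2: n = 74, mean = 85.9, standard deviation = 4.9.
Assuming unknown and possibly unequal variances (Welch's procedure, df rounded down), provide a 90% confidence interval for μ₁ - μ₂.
(-33.89, -28.11)

Difference: x̄₁ - x̄₂ = -31.00
SE = √(s₁²/n₁ + s₂²/n₂) = √(13.0²/63 + 4.9²/74) = 1.7341
df = 76.95 → 76 (Welch–Satterthwaite, rounded down)
t* = 1.665

CI: -31.00 ± 1.665 · 1.7341 = -31.00 ± 2.89 = (-33.89, -28.11)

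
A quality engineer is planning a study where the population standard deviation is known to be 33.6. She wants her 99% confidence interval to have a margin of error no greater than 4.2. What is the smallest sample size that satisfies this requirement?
n ≥ 425

For margin E ≤ 4.2:
n ≥ (z* · σ / E)²
n ≥ (2.576 · 33.6 / 4.2)²
n ≥ 424.69

Minimum n = 425 (rounding up)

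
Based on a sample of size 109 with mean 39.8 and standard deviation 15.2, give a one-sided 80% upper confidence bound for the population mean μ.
μ ≤ 41.03

Upper bound (one-sided):
t* = 0.845 (one-sided for 80%)
Upper bound = x̄ + t* · s/√n = 39.8 + 0.845 · 15.2/√109 = 41.03

We are 80% confident that μ ≤ 41.03.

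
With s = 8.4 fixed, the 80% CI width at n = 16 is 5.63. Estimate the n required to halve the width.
n ≈ 64

CI width ∝ 1/√n
To reduce width by factor 2, need √n to grow by 2 → need 2² = 4 times as many samples.

Current: n = 16, width = 5.63
New: n = 64, width ≈ 2.72

Width reduced by factor of 5.63/2.72 = 2.07.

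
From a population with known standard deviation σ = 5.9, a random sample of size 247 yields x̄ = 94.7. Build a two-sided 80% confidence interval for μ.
(94.22, 95.18)

z-interval (σ known):
z* = 1.282 for 80% confidence

Margin of error = z* · σ/√n = 1.282 · 5.9/√247 = 0.48

CI: (94.7 - 0.48, 94.7 + 0.48) = (94.22, 95.18)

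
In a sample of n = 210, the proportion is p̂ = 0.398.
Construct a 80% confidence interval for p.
(0.355, 0.441)

Proportion CI:
SE = √(p̂(1-p̂)/n) = √(0.398 · 0.602 / 210) = 0.03378

z* = 1.282
Margin = z* · SE = 1.282 · 0.03378 = 0.0433

CI: 0.398 ± 0.0433 = (0.355, 0.441)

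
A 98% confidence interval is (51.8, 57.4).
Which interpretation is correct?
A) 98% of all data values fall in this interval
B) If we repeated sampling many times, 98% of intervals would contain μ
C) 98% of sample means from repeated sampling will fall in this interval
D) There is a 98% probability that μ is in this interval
B

A) Wrong — a CI is about the parameter μ, not individual data values.
B) Correct — this is the frequentist long-run coverage interpretation.
C) Wrong — coverage applies to intervals containing μ, not to future x̄ values.
D) Wrong — μ is fixed; the randomness lives in the interval, not in μ.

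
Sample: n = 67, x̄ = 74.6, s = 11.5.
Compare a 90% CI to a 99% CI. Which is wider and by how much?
99% CI is wider by 2.76

df = 66
90% CI: t* = 1.668, (72.26, 76.94), width = 2 · t* · s/√n = 4.69
99% CI: t* = 2.652, (70.87, 78.33), width = 2 · t* · s/√n = 7.45

The 99% CI is wider by 7.45 - 4.69 = 2.76.
Higher confidence requires a wider interval.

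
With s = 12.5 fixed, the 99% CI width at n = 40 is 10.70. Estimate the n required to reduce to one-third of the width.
n ≈ 360

CI width ∝ 1/√n
To reduce width by factor 3, need √n to grow by 3 → need 3² = 9 times as many samples.

Current: n = 40, width = 10.70
New: n = 360, width ≈ 3.41

Width reduced by factor of 10.70/3.41 = 3.14.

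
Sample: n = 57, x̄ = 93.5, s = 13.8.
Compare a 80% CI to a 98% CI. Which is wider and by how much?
98% CI is wider by 4.02

df = 56
80% CI: t* = 1.297, (91.13, 95.87), width = 2 · t* · s/√n = 4.74
98% CI: t* = 2.395, (89.12, 97.88), width = 2 · t* · s/√n = 8.76

The 98% CI is wider by 8.76 - 4.74 = 4.02.
Higher confidence requires a wider interval.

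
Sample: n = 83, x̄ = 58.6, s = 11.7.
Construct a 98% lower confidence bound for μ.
μ ≥ 55.92

Lower bound (one-sided):
t* = 2.087 (one-sided for 98%)
Lower bound = x̄ - t* · s/√n = 58.6 - 2.087 · 11.7/√83 = 55.92

We are 98% confident that μ ≥ 55.92.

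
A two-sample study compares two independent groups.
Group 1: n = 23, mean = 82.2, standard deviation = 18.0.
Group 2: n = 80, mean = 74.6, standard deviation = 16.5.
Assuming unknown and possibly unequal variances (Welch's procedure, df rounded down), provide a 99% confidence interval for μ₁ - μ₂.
(-3.83, 19.03)

Difference: x̄₁ - x̄₂ = 7.60
SE = √(s₁²/n₁ + s₂²/n₂) = √(18.0²/23 + 16.5²/80) = 4.1821
df = 33.37 → 33 (Welch–Satterthwaite, rounded down)
t* = 2.733

CI: 7.60 ± 2.733 · 4.1821 = 7.60 ± 11.43 = (-3.83, 19.03)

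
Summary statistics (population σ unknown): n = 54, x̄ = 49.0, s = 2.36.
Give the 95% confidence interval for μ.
(48.36, 49.64)

t-interval (σ unknown):
df = n - 1 = 53
t* = 2.006 for 95% confidence

Margin of error = t* · s/√n = 2.006 · 2.36/√54 = 0.64

CI: (48.36, 49.64)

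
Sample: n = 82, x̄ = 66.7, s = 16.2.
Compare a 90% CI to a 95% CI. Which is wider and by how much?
95% CI is wider by 1.17

df = 81
90% CI: t* = 1.664, (63.72, 69.68), width = 2 · t* · s/√n = 5.95
95% CI: t* = 1.990, (63.14, 70.26), width = 2 · t* · s/√n = 7.12

The 95% CI is wider by 7.12 - 5.95 = 1.17.
Higher confidence requires a wider interval.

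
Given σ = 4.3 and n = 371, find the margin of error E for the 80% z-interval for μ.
Margin of error = 0.29

Margin of error = z* · σ/√n
= 1.282 · 4.3/√371
= 1.282 · 4.3/19.2614
= 0.29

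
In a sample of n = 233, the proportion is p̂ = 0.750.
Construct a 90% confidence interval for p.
(0.703, 0.797)

Proportion CI:
SE = √(p̂(1-p̂)/n) = √(0.750 · 0.250 / 233) = 0.02837

z* = 1.645
Margin = z* · SE = 1.645 · 0.02837 = 0.0467

CI: 0.750 ± 0.0467 = (0.703, 0.797)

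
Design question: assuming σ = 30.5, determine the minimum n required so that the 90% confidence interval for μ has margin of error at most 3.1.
n ≥ 262

For margin E ≤ 3.1:
n ≥ (z* · σ / E)²
n ≥ (1.645 · 30.5 / 3.1)²
n ≥ 261.94

Minimum n = 262 (rounding up)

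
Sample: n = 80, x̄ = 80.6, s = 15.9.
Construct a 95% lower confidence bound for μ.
μ ≥ 77.64

Lower bound (one-sided):
t* = 1.664 (one-sided for 95%)
Lower bound = x̄ - t* · s/√n = 80.6 - 1.664 · 15.9/√80 = 77.64

We are 95% confident that μ ≥ 77.64.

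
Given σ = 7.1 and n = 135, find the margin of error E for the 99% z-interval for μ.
Margin of error = 1.57

Margin of error = z* · σ/√n
= 2.576 · 7.1/√135
= 2.576 · 7.1/11.6190
= 1.57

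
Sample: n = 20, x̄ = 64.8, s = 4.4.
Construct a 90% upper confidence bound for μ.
μ ≤ 66.11

Upper bound (one-sided):
t* = 1.328 (one-sided for 90%)
Upper bound = x̄ + t* · s/√n = 64.8 + 1.328 · 4.4/√20 = 66.11

We are 90% confident that μ ≤ 66.11.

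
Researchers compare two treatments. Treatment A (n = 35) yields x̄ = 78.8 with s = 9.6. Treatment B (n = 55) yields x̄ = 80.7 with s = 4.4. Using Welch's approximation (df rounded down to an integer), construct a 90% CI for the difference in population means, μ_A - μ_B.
(-4.80, 1.00)

Difference: x̄₁ - x̄₂ = -1.90
SE = √(s₁²/n₁ + s₂²/n₂) = √(9.6²/35 + 4.4²/55) = 1.7278
df = 43.21 → 43 (Welch–Satterthwaite, rounded down)
t* = 1.681

CI: -1.90 ± 1.681 · 1.7278 = -1.90 ± 2.90 = (-4.80, 1.00)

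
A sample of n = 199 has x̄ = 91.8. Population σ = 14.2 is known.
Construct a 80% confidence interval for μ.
(90.51, 93.09)

z-interval (σ known):
z* = 1.282 for 80% confidence

Margin of error = z* · σ/√n = 1.282 · 14.2/√199 = 1.29

CI: (91.8 - 1.29, 91.8 + 1.29) = (90.51, 93.09)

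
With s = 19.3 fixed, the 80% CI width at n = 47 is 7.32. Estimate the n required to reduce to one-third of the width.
n ≈ 423

CI width ∝ 1/√n
To reduce width by factor 3, need √n to grow by 3 → need 3² = 9 times as many samples.

Current: n = 47, width = 7.32
New: n = 423, width ≈ 2.41

Width reduced by factor of 7.32/2.41 = 3.04.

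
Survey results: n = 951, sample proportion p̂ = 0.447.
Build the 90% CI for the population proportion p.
(0.420, 0.474)

Proportion CI:
SE = √(p̂(1-p̂)/n) = √(0.447 · 0.553 / 951) = 0.01612

z* = 1.645
Margin = z* · SE = 1.645 · 0.01612 = 0.0265

CI: 0.447 ± 0.0265 = (0.420, 0.474)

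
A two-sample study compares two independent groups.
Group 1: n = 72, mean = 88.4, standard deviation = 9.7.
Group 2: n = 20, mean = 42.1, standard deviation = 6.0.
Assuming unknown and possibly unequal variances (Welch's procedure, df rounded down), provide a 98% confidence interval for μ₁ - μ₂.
(42.06, 50.54)

Difference: x̄₁ - x̄₂ = 46.30
SE = √(s₁²/n₁ + s₂²/n₂) = √(9.7²/72 + 6.0²/20) = 1.7626
df = 49.61 → 49 (Welch–Satterthwaite, rounded down)
t* = 2.405

CI: 46.30 ± 2.405 · 1.7626 = 46.30 ± 4.24 = (42.06, 50.54)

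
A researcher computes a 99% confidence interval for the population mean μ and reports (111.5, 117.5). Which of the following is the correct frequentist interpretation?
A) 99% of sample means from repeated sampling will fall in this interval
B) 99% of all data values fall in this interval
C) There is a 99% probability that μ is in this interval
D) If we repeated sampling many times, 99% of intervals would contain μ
D

A) Wrong — coverage applies to intervals containing μ, not to future x̄ values.
B) Wrong — a CI is about the parameter μ, not individual data values.
C) Wrong — μ is fixed; the randomness lives in the interval, not in μ.
D) Correct — this is the frequentist long-run coverage interpretation.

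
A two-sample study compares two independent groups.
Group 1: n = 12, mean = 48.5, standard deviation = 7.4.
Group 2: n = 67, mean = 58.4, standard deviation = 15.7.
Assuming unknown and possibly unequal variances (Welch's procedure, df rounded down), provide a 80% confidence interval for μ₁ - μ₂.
(-13.66, -6.14)

Difference: x̄₁ - x̄₂ = -9.90
SE = √(s₁²/n₁ + s₂²/n₂) = √(7.4²/12 + 15.7²/67) = 2.8709
df = 32.38 → 32 (Welch–Satterthwaite, rounded down)
t* = 1.309

CI: -9.90 ± 1.309 · 2.8709 = -9.90 ± 3.76 = (-13.66, -6.14)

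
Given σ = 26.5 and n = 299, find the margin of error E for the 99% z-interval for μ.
Margin of error = 3.95

Margin of error = z* · σ/√n
= 2.576 · 26.5/√299
= 2.576 · 26.5/17.2916
= 3.95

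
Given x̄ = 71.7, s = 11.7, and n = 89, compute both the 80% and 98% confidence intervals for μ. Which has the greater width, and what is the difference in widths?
98% CI is wider by 2.68

df = 88
80% CI: t* = 1.291, (70.10, 73.30), width = 2 · t* · s/√n = 3.20
98% CI: t* = 2.369, (68.76, 74.64), width = 2 · t* · s/√n = 5.88

The 98% CI is wider by 5.88 - 3.20 = 2.68.
Higher confidence requires a wider interval.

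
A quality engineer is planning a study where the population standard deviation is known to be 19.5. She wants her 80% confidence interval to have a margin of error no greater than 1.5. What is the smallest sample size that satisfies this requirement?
n ≥ 278

For margin E ≤ 1.5:
n ≥ (z* · σ / E)²
n ≥ (1.282 · 19.5 / 1.5)²
n ≥ 277.76

Minimum n = 278 (rounding up)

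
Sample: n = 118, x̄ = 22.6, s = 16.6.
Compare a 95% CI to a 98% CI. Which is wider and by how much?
98% CI is wider by 1.16

df = 117
95% CI: t* = 1.980, (19.57, 25.63), width = 2 · t* · s/√n = 6.05
98% CI: t* = 2.359, (19.00, 26.20), width = 2 · t* · s/√n = 7.21

The 98% CI is wider by 7.21 - 6.05 = 1.16.
Higher confidence requires a wider interval.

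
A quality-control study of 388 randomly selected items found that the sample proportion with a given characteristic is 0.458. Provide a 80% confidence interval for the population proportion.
(0.426, 0.490)

Proportion CI:
SE = √(p̂(1-p̂)/n) = √(0.458 · 0.542 / 388) = 0.02529

z* = 1.282
Margin = z* · SE = 1.282 · 0.02529 = 0.0324

CI: 0.458 ± 0.0324 = (0.426, 0.490)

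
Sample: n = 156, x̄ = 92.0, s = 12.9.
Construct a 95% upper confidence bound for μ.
μ ≤ 93.71

Upper bound (one-sided):
t* = 1.655 (one-sided for 95%)
Upper bound = x̄ + t* · s/√n = 92.0 + 1.655 · 12.9/√156 = 93.71

We are 95% confident that μ ≤ 93.71.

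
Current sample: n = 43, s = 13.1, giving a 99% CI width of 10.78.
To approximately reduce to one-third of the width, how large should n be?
n ≈ 387

CI width ∝ 1/√n
To reduce width by factor 3, need √n to grow by 3 → need 3² = 9 times as many samples.

Current: n = 43, width = 10.78
New: n = 387, width ≈ 3.45

Width reduced by factor of 10.78/3.45 = 3.12.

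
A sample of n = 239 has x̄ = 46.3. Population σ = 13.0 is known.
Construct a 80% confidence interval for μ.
(45.22, 47.38)

z-interval (σ known):
z* = 1.282 for 80% confidence

Margin of error = z* · σ/√n = 1.282 · 13.0/√239 = 1.08

CI: (46.3 - 1.08, 46.3 + 1.08) = (45.22, 47.38)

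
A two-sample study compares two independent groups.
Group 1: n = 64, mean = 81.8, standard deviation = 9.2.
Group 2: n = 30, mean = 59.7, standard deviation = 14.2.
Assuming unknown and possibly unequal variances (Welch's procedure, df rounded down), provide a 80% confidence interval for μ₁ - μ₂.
(18.40, 25.80)

Difference: x̄₁ - x̄₂ = 22.10
SE = √(s₁²/n₁ + s₂²/n₂) = √(9.2²/64 + 14.2²/30) = 2.8362
df = 40.81 → 40 (Welch–Satterthwaite, rounded down)
t* = 1.303

CI: 22.10 ± 1.303 · 2.8362 = 22.10 ± 3.70 = (18.40, 25.80)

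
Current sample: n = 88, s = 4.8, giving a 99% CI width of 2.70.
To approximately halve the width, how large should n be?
n ≈ 352

CI width ∝ 1/√n
To reduce width by factor 2, need √n to grow by 2 → need 2² = 4 times as many samples.

Current: n = 88, width = 2.70
New: n = 352, width ≈ 1.33

Width reduced by factor of 2.70/1.33 = 2.03.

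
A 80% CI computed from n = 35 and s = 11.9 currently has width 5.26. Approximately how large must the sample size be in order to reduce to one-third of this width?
n ≈ 315

CI width ∝ 1/√n
To reduce width by factor 3, need √n to grow by 3 → need 3² = 9 times as many samples.

Current: n = 35, width = 5.26
New: n = 315, width ≈ 1.72

Width reduced by factor of 5.26/1.72 = 3.06.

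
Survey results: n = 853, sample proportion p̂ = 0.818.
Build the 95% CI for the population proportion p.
(0.792, 0.844)

Proportion CI:
SE = √(p̂(1-p̂)/n) = √(0.818 · 0.182 / 853) = 0.01321

z* = 1.960
Margin = z* · SE = 1.960 · 0.01321 = 0.0259

CI: 0.818 ± 0.0259 = (0.792, 0.844)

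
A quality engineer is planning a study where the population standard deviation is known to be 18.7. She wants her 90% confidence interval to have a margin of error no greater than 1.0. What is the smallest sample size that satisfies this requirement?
n ≥ 947

For margin E ≤ 1.0:
n ≥ (z* · σ / E)²
n ≥ (1.645 · 18.7 / 1.0)²
n ≥ 946.27

Minimum n = 947 (rounding up)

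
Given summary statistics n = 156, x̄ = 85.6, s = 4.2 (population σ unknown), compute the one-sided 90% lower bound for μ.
μ ≥ 85.17

Lower bound (one-sided):
t* = 1.287 (one-sided for 90%)
Lower bound = x̄ - t* · s/√n = 85.6 - 1.287 · 4.2/√156 = 85.17

We are 90% confident that μ ≥ 85.17.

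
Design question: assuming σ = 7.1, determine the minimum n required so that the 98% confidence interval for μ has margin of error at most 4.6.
n ≥ 13

For margin E ≤ 4.6:
n ≥ (z* · σ / E)²
n ≥ (2.326 · 7.1 / 4.6)²
n ≥ 12.89

Minimum n = 13 (rounding up)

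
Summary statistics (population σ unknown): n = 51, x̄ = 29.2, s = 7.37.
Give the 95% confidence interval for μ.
(27.13, 31.27)

t-interval (σ unknown):
df = n - 1 = 50
t* = 2.009 for 95% confidence

Margin of error = t* · s/√n = 2.009 · 7.37/√51 = 2.07

CI: (27.13, 31.27)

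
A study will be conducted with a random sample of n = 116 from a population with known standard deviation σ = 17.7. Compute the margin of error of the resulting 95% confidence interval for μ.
Margin of error = 3.22

Margin of error = z* · σ/√n
= 1.960 · 17.7/√116
= 1.960 · 17.7/10.7703
= 3.22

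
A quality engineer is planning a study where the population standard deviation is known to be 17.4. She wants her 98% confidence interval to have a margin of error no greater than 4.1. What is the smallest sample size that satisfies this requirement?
n ≥ 98

For margin E ≤ 4.1:
n ≥ (z* · σ / E)²
n ≥ (2.326 · 17.4 / 4.1)²
n ≥ 97.44

Minimum n = 98 (rounding up)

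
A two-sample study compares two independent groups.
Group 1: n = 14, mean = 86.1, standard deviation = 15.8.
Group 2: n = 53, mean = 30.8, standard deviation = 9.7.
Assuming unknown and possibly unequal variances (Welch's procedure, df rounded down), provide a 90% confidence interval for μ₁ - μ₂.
(47.54, 63.06)

Difference: x̄₁ - x̄₂ = 55.30
SE = √(s₁²/n₁ + s₂²/n₂) = √(15.8²/14 + 9.7²/53) = 4.4279
df = 15.68 → 15 (Welch–Satterthwaite, rounded down)
t* = 1.753

CI: 55.30 ± 1.753 · 4.4279 = 55.30 ± 7.76 = (47.54, 63.06)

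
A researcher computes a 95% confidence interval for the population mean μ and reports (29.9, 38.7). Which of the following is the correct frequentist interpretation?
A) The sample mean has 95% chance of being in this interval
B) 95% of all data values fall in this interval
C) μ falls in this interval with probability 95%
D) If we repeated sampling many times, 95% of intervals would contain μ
D

A) Wrong — x̄ is observed and sits in the interval by construction.
B) Wrong — a CI is about the parameter μ, not individual data values.
C) Wrong — μ is fixed; the randomness lives in the interval, not in μ.
D) Correct — this is the frequentist long-run coverage interpretation.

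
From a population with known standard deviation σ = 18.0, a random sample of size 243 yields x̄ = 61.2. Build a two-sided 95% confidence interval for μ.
(58.94, 63.46)

z-interval (σ known):
z* = 1.960 for 95% confidence

Margin of error = z* · σ/√n = 1.960 · 18.0/√243 = 2.26

CI: (61.2 - 2.26, 61.2 + 2.26) = (58.94, 63.46)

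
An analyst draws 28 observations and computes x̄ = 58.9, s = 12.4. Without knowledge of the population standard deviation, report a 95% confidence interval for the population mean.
(54.09, 63.71)

t-interval (σ unknown):
df = n - 1 = 27
t* = 2.052 for 95% confidence

Margin of error = t* · s/√n = 2.052 · 12.4/√28 = 4.81

CI: (54.09, 63.71)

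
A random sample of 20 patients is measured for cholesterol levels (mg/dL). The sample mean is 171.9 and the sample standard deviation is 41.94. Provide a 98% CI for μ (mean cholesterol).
(148.09, 195.71)

t-interval (σ unknown):
df = n - 1 = 19
t* = 2.539 for 98% confidence

Margin of error = t* · s/√n = 2.539 · 41.94/√20 = 23.81

CI: (148.09, 195.71)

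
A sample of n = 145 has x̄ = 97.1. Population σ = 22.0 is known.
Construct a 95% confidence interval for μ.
(93.52, 100.68)

z-interval (σ known):
z* = 1.960 for 95% confidence

Margin of error = z* · σ/√n = 1.960 · 22.0/√145 = 3.58

CI: (97.1 - 3.58, 97.1 + 3.58) = (93.52, 100.68)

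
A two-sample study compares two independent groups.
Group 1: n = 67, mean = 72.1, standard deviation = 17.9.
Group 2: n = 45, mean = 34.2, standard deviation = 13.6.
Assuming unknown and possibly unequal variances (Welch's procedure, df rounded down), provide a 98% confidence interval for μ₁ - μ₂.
(30.86, 44.94)

Difference: x̄₁ - x̄₂ = 37.90
SE = √(s₁²/n₁ + s₂²/n₂) = √(17.9²/67 + 13.6²/45) = 2.9820
df = 108.25 → 108 (Welch–Satterthwaite, rounded down)
t* = 2.361

CI: 37.90 ± 2.361 · 2.9820 = 37.90 ± 7.04 = (30.86, 44.94)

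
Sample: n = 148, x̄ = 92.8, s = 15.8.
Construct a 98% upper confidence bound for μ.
μ ≤ 95.49

Upper bound (one-sided):
t* = 2.072 (one-sided for 98%)
Upper bound = x̄ + t* · s/√n = 92.8 + 2.072 · 15.8/√148 = 95.49

We are 98% confident that μ ≤ 95.49.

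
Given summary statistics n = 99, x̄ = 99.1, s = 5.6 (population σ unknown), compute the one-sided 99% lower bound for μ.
μ ≥ 97.77

Lower bound (one-sided):
t* = 2.365 (one-sided for 99%)
Lower bound = x̄ - t* · s/√n = 99.1 - 2.365 · 5.6/√99 = 97.77

We are 99% confident that μ ≥ 97.77.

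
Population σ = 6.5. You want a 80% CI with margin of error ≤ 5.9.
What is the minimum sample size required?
n ≥ 2

For margin E ≤ 5.9:
n ≥ (z* · σ / E)²
n ≥ (1.282 · 6.5 / 5.9)²
n ≥ 1.99

Minimum n = 2 (rounding up)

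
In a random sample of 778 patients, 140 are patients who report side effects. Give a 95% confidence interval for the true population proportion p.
(0.153, 0.207)

Proportion CI:
p̂ = 140/778 = 0.17995
SE = √(p̂(1-p̂)/n) = √(0.17995 · 0.82005 / 778) = 0.01377

z* = 1.960
Margin = z* · SE = 1.960 · 0.01377 = 0.0270

CI: 0.17995 ± 0.0270 = (0.153, 0.207)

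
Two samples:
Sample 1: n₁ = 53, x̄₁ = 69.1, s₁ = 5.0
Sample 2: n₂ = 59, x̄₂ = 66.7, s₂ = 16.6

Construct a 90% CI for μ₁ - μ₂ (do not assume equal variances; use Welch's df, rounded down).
(-1.38, 6.18)

Difference: x̄₁ - x̄₂ = 2.40
SE = √(s₁²/n₁ + s₂²/n₂) = √(5.0²/53 + 16.6²/59) = 2.2676
df = 69.52 → 69 (Welch–Satterthwaite, rounded down)
t* = 1.667

CI: 2.40 ± 1.667 · 2.2676 = 2.40 ± 3.78 = (-1.38, 6.18)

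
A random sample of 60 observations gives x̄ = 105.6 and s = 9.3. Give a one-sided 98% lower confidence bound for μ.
μ ≥ 103.08

Lower bound (one-sided):
t* = 2.100 (one-sided for 98%)
Lower bound = x̄ - t* · s/√n = 105.6 - 2.100 · 9.3/√60 = 103.08

We are 98% confident that μ ≥ 103.08.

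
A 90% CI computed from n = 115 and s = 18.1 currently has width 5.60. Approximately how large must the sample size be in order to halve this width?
n ≈ 460

CI width ∝ 1/√n
To reduce width by factor 2, need √n to grow by 2 → need 2² = 4 times as many samples.

Current: n = 115, width = 5.60
New: n = 460, width ≈ 2.78

Width reduced by factor of 5.60/2.78 = 2.01.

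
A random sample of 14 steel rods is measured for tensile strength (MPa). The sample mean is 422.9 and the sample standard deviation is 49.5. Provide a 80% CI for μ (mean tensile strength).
(405.04, 440.76)

t-interval (σ unknown):
df = n - 1 = 13
t* = 1.350 for 80% confidence

Margin of error = t* · s/√n = 1.350 · 49.5/√14 = 17.86

CI: (405.04, 440.76)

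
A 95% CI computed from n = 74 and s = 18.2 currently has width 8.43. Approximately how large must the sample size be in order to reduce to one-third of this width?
n ≈ 666

CI width ∝ 1/√n
To reduce width by factor 3, need √n to grow by 3 → need 3² = 9 times as many samples.

Current: n = 74, width = 8.43
New: n = 666, width ≈ 2.77

Width reduced by factor of 8.43/2.77 = 3.04.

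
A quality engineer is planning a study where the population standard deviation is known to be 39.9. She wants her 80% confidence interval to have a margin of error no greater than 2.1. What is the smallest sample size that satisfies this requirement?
n ≥ 594

For margin E ≤ 2.1:
n ≥ (z* · σ / E)²
n ≥ (1.282 · 39.9 / 2.1)²
n ≥ 593.31

Minimum n = 594 (rounding up)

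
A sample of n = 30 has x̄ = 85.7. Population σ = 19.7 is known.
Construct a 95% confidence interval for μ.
(78.65, 92.75)

z-interval (σ known):
z* = 1.960 for 95% confidence

Margin of error = z* · σ/√n = 1.960 · 19.7/√30 = 7.05

CI: (85.7 - 7.05, 85.7 + 7.05) = (78.65, 92.75)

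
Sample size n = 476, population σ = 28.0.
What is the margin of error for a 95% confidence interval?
Margin of error = 2.52

Margin of error = z* · σ/√n
= 1.960 · 28.0/√476
= 1.960 · 28.0/21.8174
= 2.52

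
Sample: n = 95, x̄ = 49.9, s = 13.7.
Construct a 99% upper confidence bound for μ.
μ ≤ 53.23

Upper bound (one-sided):
t* = 2.367 (one-sided for 99%)
Upper bound = x̄ + t* · s/√n = 49.9 + 2.367 · 13.7/√95 = 53.23

We are 99% confident that μ ≤ 53.23.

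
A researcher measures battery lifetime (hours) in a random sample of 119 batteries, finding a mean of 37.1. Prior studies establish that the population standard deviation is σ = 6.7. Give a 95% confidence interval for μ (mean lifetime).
(35.90, 38.30)

z-interval (σ known):
z* = 1.960 for 95% confidence

Margin of error = z* · σ/√n = 1.960 · 6.7/√119 = 1.20

CI: (37.1 - 1.20, 37.1 + 1.20) = (35.90, 38.30)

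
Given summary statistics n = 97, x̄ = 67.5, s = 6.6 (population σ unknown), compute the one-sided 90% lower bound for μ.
μ ≥ 66.64

Lower bound (one-sided):
t* = 1.290 (one-sided for 90%)
Lower bound = x̄ - t* · s/√n = 67.5 - 1.290 · 6.6/√97 = 66.64

We are 90% confident that μ ≥ 66.64.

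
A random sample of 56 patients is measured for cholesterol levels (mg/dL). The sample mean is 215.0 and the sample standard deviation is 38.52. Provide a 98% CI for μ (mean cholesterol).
(202.67, 227.33)

t-interval (σ unknown):
df = n - 1 = 55
t* = 2.396 for 98% confidence

Margin of error = t* · s/√n = 2.396 · 38.52/√56 = 12.33

CI: (202.67, 227.33)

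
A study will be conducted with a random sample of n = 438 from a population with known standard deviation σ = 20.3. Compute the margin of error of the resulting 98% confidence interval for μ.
Margin of error = 2.26

Margin of error = z* · σ/√n
= 2.326 · 20.3/√438
= 2.326 · 20.3/20.9284
= 2.26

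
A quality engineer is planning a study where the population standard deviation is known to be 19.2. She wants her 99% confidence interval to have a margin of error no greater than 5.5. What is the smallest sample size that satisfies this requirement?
n ≥ 81

For margin E ≤ 5.5:
n ≥ (z* · σ / E)²
n ≥ (2.576 · 19.2 / 5.5)²
n ≥ 80.87

Minimum n = 81 (rounding up)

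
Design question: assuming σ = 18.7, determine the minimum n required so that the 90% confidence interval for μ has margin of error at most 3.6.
n ≥ 74

For margin E ≤ 3.6:
n ≥ (z* · σ / E)²
n ≥ (1.645 · 18.7 / 3.6)²
n ≥ 73.01

Minimum n = 74 (rounding up)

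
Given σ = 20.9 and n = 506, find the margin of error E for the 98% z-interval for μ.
Margin of error = 2.16

Margin of error = z* · σ/√n
= 2.326 · 20.9/√506
= 2.326 · 20.9/22.4944
= 2.16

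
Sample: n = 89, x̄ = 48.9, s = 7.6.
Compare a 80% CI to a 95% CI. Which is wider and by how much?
95% CI is wider by 1.12

df = 88
80% CI: t* = 1.291, (47.86, 49.94), width = 2 · t* · s/√n = 2.08
95% CI: t* = 1.987, (47.30, 50.50), width = 2 · t* · s/√n = 3.20

The 95% CI is wider by 3.20 - 2.08 = 1.12.
Higher confidence requires a wider interval.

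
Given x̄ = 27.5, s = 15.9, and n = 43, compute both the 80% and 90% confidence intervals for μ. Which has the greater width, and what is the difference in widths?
90% CI is wider by 1.85

df = 42
80% CI: t* = 1.302, (24.34, 30.66), width = 2 · t* · s/√n = 6.31
90% CI: t* = 1.682, (23.42, 31.58), width = 2 · t* · s/√n = 8.16

The 90% CI is wider by 8.16 - 6.31 = 1.85.
Higher confidence requires a wider interval.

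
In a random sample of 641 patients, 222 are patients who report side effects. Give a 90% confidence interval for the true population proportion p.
(0.315, 0.377)

Proportion CI:
p̂ = 222/641 = 0.34633
SE = √(p̂(1-p̂)/n) = √(0.34633 · 0.65367 / 641) = 0.01879

z* = 1.645
Margin = z* · SE = 1.645 · 0.01879 = 0.0309

CI: 0.34633 ± 0.0309 = (0.315, 0.377)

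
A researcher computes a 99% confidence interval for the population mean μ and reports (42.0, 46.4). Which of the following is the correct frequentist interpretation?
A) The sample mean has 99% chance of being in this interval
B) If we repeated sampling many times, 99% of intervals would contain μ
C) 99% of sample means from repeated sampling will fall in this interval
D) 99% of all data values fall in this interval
B

A) Wrong — x̄ is observed and sits in the interval by construction.
B) Correct — this is the frequentist long-run coverage interpretation.
C) Wrong — coverage applies to intervals containing μ, not to future x̄ values.
D) Wrong — a CI is about the parameter μ, not individual data values.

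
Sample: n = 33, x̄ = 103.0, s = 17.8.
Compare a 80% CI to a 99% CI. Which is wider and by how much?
99% CI is wider by 8.86

df = 32
80% CI: t* = 1.309, (98.94, 107.06), width = 2 · t* · s/√n = 8.11
99% CI: t* = 2.738, (94.52, 111.48), width = 2 · t* · s/√n = 16.97

The 99% CI is wider by 16.97 - 8.11 = 8.86.
Higher confidence requires a wider interval.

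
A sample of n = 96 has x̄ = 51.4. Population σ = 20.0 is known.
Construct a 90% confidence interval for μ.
(48.04, 54.76)

z-interval (σ known):
z* = 1.645 for 90% confidence

Margin of error = z* · σ/√n = 1.645 · 20.0/√96 = 3.36

CI: (51.4 - 3.36, 51.4 + 3.36) = (48.04, 54.76)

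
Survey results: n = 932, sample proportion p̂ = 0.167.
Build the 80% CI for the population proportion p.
(0.151, 0.183)

Proportion CI:
SE = √(p̂(1-p̂)/n) = √(0.167 · 0.833 / 932) = 0.01222

z* = 1.282
Margin = z* · SE = 1.282 · 0.01222 = 0.0157

CI: 0.167 ± 0.0157 = (0.151, 0.183)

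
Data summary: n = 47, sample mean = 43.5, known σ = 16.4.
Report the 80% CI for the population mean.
(40.43, 46.57)

z-interval (σ known):
z* = 1.282 for 80% confidence

Margin of error = z* · σ/√n = 1.282 · 16.4/√47 = 3.07

CI: (43.5 - 3.07, 43.5 + 3.07) = (40.43, 46.57)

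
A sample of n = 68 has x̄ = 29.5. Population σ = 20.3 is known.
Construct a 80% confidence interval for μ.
(26.34, 32.66)

z-interval (σ known):
z* = 1.282 for 80% confidence

Margin of error = z* · σ/√n = 1.282 · 20.3/√68 = 3.16

CI: (29.5 - 3.16, 29.5 + 3.16) = (26.34, 32.66)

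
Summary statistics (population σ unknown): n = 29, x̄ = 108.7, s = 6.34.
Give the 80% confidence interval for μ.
(107.15, 110.25)

t-interval (σ unknown):
df = n - 1 = 28
t* = 1.313 for 80% confidence

Margin of error = t* · s/√n = 1.313 · 6.34/√29 = 1.55

CI: (107.15, 110.25)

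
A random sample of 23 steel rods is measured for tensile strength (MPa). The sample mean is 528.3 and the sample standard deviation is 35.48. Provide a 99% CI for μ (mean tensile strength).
(507.44, 549.16)

t-interval (σ unknown):
df = n - 1 = 22
t* = 2.819 for 99% confidence

Margin of error = t* · s/√n = 2.819 · 35.48/√23 = 20.86

CI: (507.44, 549.16)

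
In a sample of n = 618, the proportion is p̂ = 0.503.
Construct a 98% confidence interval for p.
(0.456, 0.550)

Proportion CI:
SE = √(p̂(1-p̂)/n) = √(0.503 · 0.497 / 618) = 0.02011

z* = 2.326
Margin = z* · SE = 2.326 · 0.02011 = 0.0468

CI: 0.503 ± 0.0468 = (0.456, 0.550)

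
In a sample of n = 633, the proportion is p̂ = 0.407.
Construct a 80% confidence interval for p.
(0.382, 0.432)

Proportion CI:
SE = √(p̂(1-p̂)/n) = √(0.407 · 0.593 / 633) = 0.01953

z* = 1.282
Margin = z* · SE = 1.282 · 0.01953 = 0.0250

CI: 0.407 ± 0.0250 = (0.382, 0.432)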